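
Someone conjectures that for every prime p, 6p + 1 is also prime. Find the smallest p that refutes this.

p = 19

Check each prime p in order until 6p + 1 is not prime.
p = 2: 6p + 1 = 13, prime.
p = 3: 6p + 1 = 19, prime.
p = 5: 6p + 1 = 31, prime.
p = 7: 6p + 1 = 43, prime.
p = 11: 6p + 1 = 67, prime.
p = 13: 6p + 1 = 79, prime.
p = 17: 6p + 1 = 103, prime.
p = 19: 6p + 1 = 115 = 5 × 23, not prime.
Hence p = 19 is a counterexample.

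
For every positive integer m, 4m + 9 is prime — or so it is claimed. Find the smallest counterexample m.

m = 3

A counterexample is any positive integer m such that 4m + 9 is not prime; we check each in order.
For m = 1, 2 the conclusion holds.
m = 3: 4m + 9 = 21 = 3 × 7, composite.
So m = 3 is the smallest counterexample.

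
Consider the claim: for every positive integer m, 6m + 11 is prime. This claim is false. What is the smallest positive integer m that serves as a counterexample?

m = 4

A counterexample is any positive integer m such that 6m + 11 is not prime; we check each in order.
m = 1: 6m + 11 = 17, prime.
m = 2: 6m + 11 = 23, prime.
m = 3: 6m + 11 = 29, prime.
m = 4: 6m + 11 = 35 = 5 × 7, composite.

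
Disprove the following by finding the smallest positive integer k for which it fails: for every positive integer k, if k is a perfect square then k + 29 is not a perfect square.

k = 196

For k = 1, 4, 9, 16, …, 121, 144, 169 the conclusion holds.
k = 196: 196 = 14² and 196 + 29 = 225 = 15².
Thus k = 196 disproves the claim, and no smaller k works.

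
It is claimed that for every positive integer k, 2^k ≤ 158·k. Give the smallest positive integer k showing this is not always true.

Check each positive integer k in order until 2^k > 158·k.
For k = 1, 2, 3, 4, 5, 6, 7, 8, 9, 10 the conclusion holds.
k = 11: 2^k = 2048 and 158·k = 1738, so 2048 > 1738.

k = 11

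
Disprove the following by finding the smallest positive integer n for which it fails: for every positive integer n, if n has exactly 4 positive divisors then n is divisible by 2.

n = 15

A counterexample is any positive integer n such that n has exactly 4 positive divisors but n is not divisible by 2; we check each in order.
n = 6: τ(6) = 4; 6 mod 2 = 0.
n = 8: τ(8) = 4; 8 mod 2 = 0.
n = 10: τ(10) = 4; 10 mod 2 = 0.
n = 14: τ(14) = 4; 14 mod 2 = 0.
n = 15: τ(15) = 4; 15 mod 2 = 1.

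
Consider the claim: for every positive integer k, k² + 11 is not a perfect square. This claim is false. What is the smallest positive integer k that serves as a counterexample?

k = 5

Check each positive integer k in order until k² + 11 is a perfect square.
The first 4 eligible values, up to k = 4, all satisfy the conclusion.
k = 5: 5² + 11 = 36 = 6², a perfect square.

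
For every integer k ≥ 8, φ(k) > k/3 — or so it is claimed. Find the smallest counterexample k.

A counterexample is any integer k ≥ 8 such that the claim fails; we check each in order.
For k = 8, 9, 10, 11 the conclusion holds.
k = 12: φ(12) = 4 and 12/3 = 4, so φ(12) ≤ 12/3.
So k = 12 is the smallest counterexample.

k = 12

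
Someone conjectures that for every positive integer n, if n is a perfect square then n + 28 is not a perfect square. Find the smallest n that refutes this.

n = 36

Check each positive integer n in order until n is a perfect square but n + 28 is a perfect square.
The first 5 eligible values, up to n = 25, all satisfy the conclusion.
n = 36: 36 = 6² and 36 + 28 = 64 = 8².
Thus n = 36 disproves the claim, and no smaller n works.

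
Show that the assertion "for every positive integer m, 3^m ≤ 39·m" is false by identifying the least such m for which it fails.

m = 1: 3^m = 3 and 39·m = 39, so 3 ≤ 39.
m = 2: 3^m = 9 and 39·m = 78, so 9 ≤ 78.
m = 3: 3^m = 27 and 39·m = 117, so 27 ≤ 117.
m = 4: 3^m = 81 and 39·m = 156, so 81 ≤ 156.
m = 5: 3^m = 243 and 39·m = 195, so 243 > 195.

m = 5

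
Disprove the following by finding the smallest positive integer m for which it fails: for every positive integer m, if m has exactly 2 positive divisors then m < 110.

m = 113

The first 29 eligible values, up to m = 109, all satisfy the conclusion.
m = 113: τ(113) = 2; 113 ≥ 110.
Hence m = 113 is a counterexample.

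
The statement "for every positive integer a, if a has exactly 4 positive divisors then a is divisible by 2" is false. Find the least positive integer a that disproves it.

A counterexample is any positive integer a such that a has exactly 4 positive divisors but a is not divisible by 2; we check each in order.
The first 4 eligible values, up to a = 14, all satisfy the conclusion.
a = 15: τ(15) = 4; 15 mod 2 = 1.
So a = 15 is the smallest counterexample.

a = 15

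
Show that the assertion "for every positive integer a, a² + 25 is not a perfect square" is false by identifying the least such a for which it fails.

We need the least positive integer a for which a² + 25 is a perfect square.
For a = 1, 2, 3, 4, …, 9, 10, 11 the conclusion holds.
a = 12: 12² + 25 = 169 = 13², a perfect square.
Thus a = 12 disproves the claim, and no smaller a works.

a = 12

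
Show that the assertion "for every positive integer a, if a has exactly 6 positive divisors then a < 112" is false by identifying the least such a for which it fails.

A counterexample is any positive integer a such that a has exactly 6 positive divisors but the claim fails; we check each in order.
For a = 12, 18, 20, 28, …, 92, 98, 99 the conclusion holds.
a = 116: τ(116) = 6; 116 ≥ 112.
Thus a = 116 disproves the claim, and no smaller a works.

a = 116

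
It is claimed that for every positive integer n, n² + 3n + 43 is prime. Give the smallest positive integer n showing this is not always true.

Check each positive integer n in order until n² + 3n + 43 is not prime.
For n = 1, 2, 3, 4, …, 36, 37, 38 the conclusion holds.
n = 39: n² + 3n + 43 = 1681 = 41 × 41, composite.
So n = 39 is the smallest counterexample.

n = 39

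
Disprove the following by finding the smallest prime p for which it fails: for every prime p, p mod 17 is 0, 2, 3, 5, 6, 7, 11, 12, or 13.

For p = 2, 3, 5, 7, 11, 13, 17, 19, 23, 29 the conclusion holds.
p = 31: 31 mod 17 = 14 — not in {0, 2, 3, 5, 6, 7, 11, 12, 13}.
Hence p = 31 is a counterexample.

p = 31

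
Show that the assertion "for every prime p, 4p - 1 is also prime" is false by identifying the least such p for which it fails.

We need the least prime p for which 4p - 1 is not prime.
p = 2: 4p - 1 = 7, prime.
p = 3: 4p - 1 = 11, prime.
p = 5: 4p - 1 = 19, prime.
p = 7: 4p - 1 = 27 = 3 × 9, not prime.

p = 7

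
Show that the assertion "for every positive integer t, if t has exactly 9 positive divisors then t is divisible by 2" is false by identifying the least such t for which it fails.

t = 225

We need the least positive integer t for which t has exactly 9 positive divisors but t is not divisible by 2.
t = 36: τ(36) = 9; 36 mod 2 = 0.
t = 100: τ(100) = 9; 100 mod 2 = 0.
t = 196: τ(196) = 9; 196 mod 2 = 0.
t = 225: τ(225) = 9; 225 mod 2 = 1.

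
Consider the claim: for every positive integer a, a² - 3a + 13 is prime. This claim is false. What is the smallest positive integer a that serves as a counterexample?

Check each positive integer a in order until a² - 3a + 13 is not prime.
For a = 1, 2, 3, 4, …, 9, 10, 11 the conclusion holds.
a = 12: a² - 3a + 13 = 121 = 11 × 11, composite.
Thus a = 12 disproves the claim, and no smaller a works.

a = 12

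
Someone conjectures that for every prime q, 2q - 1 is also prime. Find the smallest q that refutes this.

A counterexample is any prime q such that 2q - 1 is not prime; we check each in order.
q = 2: 2q - 1 = 3, prime.
q = 3: 2q - 1 = 5, prime.
q = 5: 2q - 1 = 9 = 3 × 3, not prime.

q = 5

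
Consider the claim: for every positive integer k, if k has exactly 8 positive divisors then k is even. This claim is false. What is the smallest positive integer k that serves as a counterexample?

k = 105

For k = 24, 30, 40, 42, …, 88, 102, 104 the conclusion holds.
k = 105: divisors of 105: 1, 3, 5, 7, 15, 21, 35, 105; 105 is odd.
Hence k = 105 is a counterexample.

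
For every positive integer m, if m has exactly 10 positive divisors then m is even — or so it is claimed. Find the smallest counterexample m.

We need the least positive integer m for which m has exactly 10 positive divisors but m is odd.
For m = 48, 80, 112, 162, 176, 208, 272, 304, 368 the conclusion holds.
m = 405: divisors of 405: 10 divisors; 405 is odd.
Thus m = 405 disproves the claim, and no smaller m works.

m = 405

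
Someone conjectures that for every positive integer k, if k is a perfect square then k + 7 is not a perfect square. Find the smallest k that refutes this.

k = 9

We need the least positive integer k for which k is a perfect square but k + 7 is a perfect square.
k = 1: 1 + 7 = 8, not a perfect square.
k = 4: 4 + 7 = 11, not a perfect square.
k = 9: 9 = 3² and 9 + 7 = 16 = 4².
Hence k = 9 is a counterexample.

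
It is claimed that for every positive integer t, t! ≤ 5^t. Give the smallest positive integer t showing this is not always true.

We need the least positive integer t for which t! > 5^t.
The first 11 eligible values, up to t = 11, all satisfy the conclusion.
t = 12: t! = 479001600 and 5^t = 244140625, so 479001600 > 244140625.

t = 12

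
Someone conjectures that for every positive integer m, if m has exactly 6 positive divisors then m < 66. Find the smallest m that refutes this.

Check each positive integer m in order until m has exactly 6 positive divisors but the claim fails.
For m = 12, 18, 20, 28, 32, 44, 45, 50, 52, 63 the conclusion holds.
m = 68: τ(68) = 6; 68 ≥ 66.

m = 68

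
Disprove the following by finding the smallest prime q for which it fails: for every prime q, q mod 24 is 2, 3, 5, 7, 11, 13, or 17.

A counterexample is any prime q such that the claim fails; we check each in order.
For q = 2, 3, 5, 7, 11, 13, 17 the conclusion holds.
q = 19: 19 mod 24 = 19 — not in {2, 3, 5, 7, 11, 13, 17}.
So q = 19 is the smallest counterexample.

q = 19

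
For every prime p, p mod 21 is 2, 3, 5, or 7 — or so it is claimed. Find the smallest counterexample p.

p = 11

We need the least prime p for which the claim fails.
For p = 2, 3, 5, 7 the conclusion holds.
p = 11: 11 mod 21 = 11 — not in {2, 3, 5, 7}.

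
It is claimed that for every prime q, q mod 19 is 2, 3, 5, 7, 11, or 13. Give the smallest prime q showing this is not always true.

The first 6 eligible values, up to q = 13, all satisfy the conclusion.
q = 17: 17 mod 19 = 17 — not in {2, 3, 5, 7, 11, 13}.
Hence q = 17 is a counterexample.

q = 17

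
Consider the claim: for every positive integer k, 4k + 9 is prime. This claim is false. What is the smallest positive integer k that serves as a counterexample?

A counterexample is any positive integer k such that 4k + 9 is not prime; we check each in order.
k = 1: 4k + 9 = 13, prime.
k = 2: 4k + 9 = 17, prime.
k = 3: 4k + 9 = 21 = 3 × 7, composite.

k = 3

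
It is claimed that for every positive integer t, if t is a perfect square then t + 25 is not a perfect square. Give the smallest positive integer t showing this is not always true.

t = 144

Check each positive integer t in order until t is a perfect square but t + 25 is a perfect square.
For t = 1, 4, 9, 16, …, 81, 100, 121 the conclusion holds.
t = 144: 144 = 12² and 144 + 25 = 169 = 13².
Thus t = 144 disproves the claim, and no smaller t works.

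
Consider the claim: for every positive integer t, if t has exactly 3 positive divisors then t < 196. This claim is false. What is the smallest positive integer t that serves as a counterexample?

t = 289

For t = 4, 9, 25, 49, 121, 169 the conclusion holds.
t = 289: τ(289) = 3; 289 ≥ 196.
So t = 289 is the smallest counterexample.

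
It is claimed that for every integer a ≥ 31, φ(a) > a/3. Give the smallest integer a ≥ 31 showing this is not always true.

a = 36

a = 31: φ(31) = 30 and 31/3 = 31/3, so φ(31) > 31/3.
a = 32: φ(32) = 16 and 32/3 = 32/3, so φ(32) > 32/3.
a = 33: φ(33) = 20 and 33/3 = 11, so φ(33) > 33/3.
a = 34: φ(34) = 16 and 34/3 = 34/3, so φ(34) > 34/3.
a = 35: φ(35) = 24 and 35/3 = 35/3, so φ(35) > 35/3.
a = 36: φ(36) = 12 and 36/3 = 12, so φ(36) ≤ 36/3.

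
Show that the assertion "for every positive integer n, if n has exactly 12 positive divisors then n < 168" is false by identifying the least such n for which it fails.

Check each positive integer n in order until n has exactly 12 positive divisors but the claim fails.
The first 12 eligible values, up to n = 160, all satisfy the conclusion.
n = 198: τ(198) = 12; 198 ≥ 168.
So n = 198 is the smallest counterexample.

n = 198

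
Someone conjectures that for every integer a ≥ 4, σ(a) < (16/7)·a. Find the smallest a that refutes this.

a = 12

a = 4: σ(4) = 7; 7 < 64/7.
a = 5: σ(5) = 6; 6 < 80/7.
a = 6: σ(6) = 12; 12 < 96/7.
a = 7: σ(7) = 8; 8 < 16.
a = 8: σ(8) = 15; 15 < 128/7.
a = 9: σ(9) = 13; 13 < 144/7.
a = 10: σ(10) = 18; 18 < 160/7.
a = 11: σ(11) = 12; 12 < 176/7.
a = 12: σ(12) = 28; 28 ≥ 192/7.
Thus a = 12 disproves the claim, and no smaller a works.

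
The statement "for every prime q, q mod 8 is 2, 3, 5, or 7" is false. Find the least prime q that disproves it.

q = 2: 2 mod 8 = 2.
q = 3: 3 mod 8 = 3.
q = 5: 5 mod 8 = 5.
q = 7: 7 mod 8 = 7.
q = 11: 11 mod 8 = 3.
q = 13: 13 mod 8 = 5.
q = 17: 17 mod 8 = 1 — not in {2, 3, 5, 7}.
Thus q = 17 disproves the claim, and no smaller q works.

q = 17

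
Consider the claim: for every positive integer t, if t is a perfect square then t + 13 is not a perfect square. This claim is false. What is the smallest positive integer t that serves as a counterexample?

t = 36

We need the least positive integer t for which t is a perfect square but t + 13 is a perfect square.
t = 1: 1 + 13 = 14, not a perfect square.
t = 4: 4 + 13 = 17, not a perfect square.
t = 9: 9 + 13 = 22, not a perfect square.
t = 16: 16 + 13 = 29, not a perfect square.
t = 25: 25 + 13 = 38, not a perfect square.
t = 36: 36 = 6² and 36 + 13 = 49 = 7².
So t = 36 is the smallest counterexample.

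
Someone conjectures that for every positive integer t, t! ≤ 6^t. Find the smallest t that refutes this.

t = 14

Check each positive integer t in order until t! > 6^t.
For t = 1, 2, 3, 4, …, 11, 12, 13 the conclusion holds.
t = 14: t! = 87178291200 and 6^t = 78364164096, so 87178291200 > 78364164096.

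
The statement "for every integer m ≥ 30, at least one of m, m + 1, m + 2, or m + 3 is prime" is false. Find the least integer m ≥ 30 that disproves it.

Check each integer m ≥ 30 in order until m, m + 1, m + 2, m + 3 are all composite.
m = 30: 31 is prime.
m = 31: 31 is prime.
m = 32: 32 = 2 × 16; 33 = 3 × 11; 34 = 2 × 17; 35 = 5 × 7 — all composite.
Hence m = 32 is a counterexample.

m = 32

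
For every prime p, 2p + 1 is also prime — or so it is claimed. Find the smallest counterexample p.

Check each prime p in order until 2p + 1 is not prime.
p = 2: 2p + 1 = 5, prime.
p = 3: 2p + 1 = 7, prime.
p = 5: 2p + 1 = 11, prime.
p = 7: 2p + 1 = 15 = 3 × 5, not prime.
Hence p = 7 is a counterexample.

p = 7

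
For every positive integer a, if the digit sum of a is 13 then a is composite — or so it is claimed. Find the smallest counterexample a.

We need the least positive integer a for which the digit sum of a is 13 but a is prime.
a = 49: digit sum 13; 49 is composite.
a = 58: digit sum 13; 58 is composite.
a = 67: digit sum 13; 67 is prime, not composite.

a = 67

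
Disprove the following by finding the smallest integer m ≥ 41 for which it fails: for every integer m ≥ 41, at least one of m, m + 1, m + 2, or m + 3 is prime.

m = 48

The first 7 eligible values, up to m = 47, all satisfy the conclusion.
m = 48: 48 = 2 × 24; 49 = 7 × 7; 50 = 2 × 25; 51 = 3 × 17 — all composite.
Hence m = 48 is a counterexample.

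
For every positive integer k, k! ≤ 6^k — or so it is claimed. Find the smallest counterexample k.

A counterexample is any positive integer k such that k! > 6^k; we check each in order.
For k = 1, 2, 3, 4, …, 11, 12, 13 the conclusion holds.
k = 14: k! = 87178291200 and 6^k = 78364164096, so 87178291200 > 78364164096.
So k = 14 is the smallest counterexample.

k = 14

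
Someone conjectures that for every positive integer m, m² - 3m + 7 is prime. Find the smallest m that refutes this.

m = 6

For m = 1, 2, 3, 4, 5 the conclusion holds.
m = 6: m² - 3m + 7 = 25 = 5 × 5, composite.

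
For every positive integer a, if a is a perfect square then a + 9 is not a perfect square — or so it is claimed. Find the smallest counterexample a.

Check each positive integer a in order until a is a perfect square but a + 9 is a perfect square.
a = 1: 1 + 9 = 10, not a perfect square.
a = 4: 4 + 9 = 13, not a perfect square.
a = 9: 9 + 9 = 18, not a perfect square.
a = 16: 16 = 4² and 16 + 9 = 25 = 5².

a = 16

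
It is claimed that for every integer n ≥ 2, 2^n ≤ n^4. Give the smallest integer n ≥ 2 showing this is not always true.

n = 17

We need the least integer n ≥ 2 for which 2^n > n^4.
The first 15 eligible values, up to n = 16, all satisfy the conclusion.
n = 17: 2^n = 131072 and n^4 = 83521, so 131072 > 83521.
Thus n = 17 disproves the claim, and no smaller n works.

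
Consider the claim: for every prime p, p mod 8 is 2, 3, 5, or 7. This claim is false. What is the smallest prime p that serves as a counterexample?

p = 17

p = 2: 2 mod 8 = 2.
p = 3: 3 mod 8 = 3.
p = 5: 5 mod 8 = 5.
p = 7: 7 mod 8 = 7.
p = 11: 11 mod 8 = 3.
p = 13: 13 mod 8 = 5.
p = 17: 17 mod 8 = 1 — not in {2, 3, 5, 7}.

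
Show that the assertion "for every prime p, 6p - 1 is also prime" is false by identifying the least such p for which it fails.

p = 11

We need the least prime p for which 6p - 1 is not prime.
The first 4 eligible values, up to p = 7, all satisfy the conclusion.
p = 11: 6p - 1 = 65 = 5 × 13, not prime.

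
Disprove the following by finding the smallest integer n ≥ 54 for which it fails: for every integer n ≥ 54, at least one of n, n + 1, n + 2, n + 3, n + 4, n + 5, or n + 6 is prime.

n = 90

The first 36 eligible values, up to n = 89, all satisfy the conclusion.
n = 90: 90 = 2 × 45; 91 = 7 × 13; 92 = 2 × 46; 93 = 3 × 31; 94 = 2 × 47; 95 = 5 × 19; 96 = 2 × 48 — all composite.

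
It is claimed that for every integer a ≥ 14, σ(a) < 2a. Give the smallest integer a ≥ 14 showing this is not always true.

a = 14: σ(14) = 24; 24 < 28.
a = 15: σ(15) = 24; 24 < 30.
a = 16: σ(16) = 31; 31 < 32.
a = 17: σ(17) = 18; 18 < 34.
a = 18: σ(18) = 39; 39 ≥ 36.
Thus a = 18 disproves the claim, and no smaller a works.

a = 18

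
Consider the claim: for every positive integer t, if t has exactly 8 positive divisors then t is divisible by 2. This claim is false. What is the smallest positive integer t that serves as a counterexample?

Check each positive integer t in order until t has exactly 8 positive divisors but t is not divisible by 2.
For t = 24, 30, 40, 42, …, 88, 102, 104 the conclusion holds.
t = 105: τ(105) = 8; 105 mod 2 = 1.

t = 105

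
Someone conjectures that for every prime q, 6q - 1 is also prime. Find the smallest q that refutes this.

q = 11

The first 4 eligible values, up to q = 7, all satisfy the conclusion.
q = 11: 6q - 1 = 65 = 5 × 13, not prime.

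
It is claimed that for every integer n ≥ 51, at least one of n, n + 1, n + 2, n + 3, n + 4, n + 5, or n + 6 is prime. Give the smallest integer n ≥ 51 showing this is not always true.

Check each integer n ≥ 51 in order until n, n + 1, n + 2, n + 3, n + 4, n + 5, n + 6 are all composite.
For n = 51, 52, 53, 54, …, 87, 88, 89 the conclusion holds.
n = 90: 90 = 2 × 45; 91 = 7 × 13; 92 = 2 × 46; 93 = 3 × 31; 94 = 2 × 47; 95 = 5 × 19; 96 = 2 × 48 — all composite.

n = 90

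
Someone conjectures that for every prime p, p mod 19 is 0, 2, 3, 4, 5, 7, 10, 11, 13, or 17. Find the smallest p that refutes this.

A counterexample is any prime p such that the claim fails; we check each in order.
The first 10 eligible values, up to p = 29, all satisfy the conclusion.
p = 31: 31 mod 19 = 12 — not in {0, 2, 3, 4, 5, 7, 10, 11, 13, 17}.

p = 31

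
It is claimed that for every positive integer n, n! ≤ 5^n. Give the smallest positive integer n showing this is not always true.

n = 12

A counterexample is any positive integer n such that n! > 5^n; we check each in order.
The first 11 eligible values, up to n = 11, all satisfy the conclusion.
n = 12: n! = 479001600 and 5^n = 244140625, so 479001600 > 244140625.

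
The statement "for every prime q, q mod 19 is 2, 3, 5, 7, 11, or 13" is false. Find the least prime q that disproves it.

A counterexample is any prime q such that the claim fails; we check each in order.
q = 2: 2 mod 19 = 2.
q = 3: 3 mod 19 = 3.
q = 5: 5 mod 19 = 5.
q = 7: 7 mod 19 = 7.
q = 11: 11 mod 19 = 11.
q = 13: 13 mod 19 = 13.
q = 17: 17 mod 19 = 17 — not in {2, 3, 5, 7, 11, 13}.
So q = 17 is the smallest counterexample.

q = 17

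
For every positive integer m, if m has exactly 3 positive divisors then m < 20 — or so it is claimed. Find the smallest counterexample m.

We need the least positive integer m for which m has exactly 3 positive divisors but the claim fails.
For m = 4, 9 the conclusion holds.
m = 25: τ(25) = 3; 25 ≥ 20.

m = 25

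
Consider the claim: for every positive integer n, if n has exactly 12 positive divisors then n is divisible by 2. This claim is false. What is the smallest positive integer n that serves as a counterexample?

n = 315

Check each positive integer n in order until n has exactly 12 positive divisors but n is not divisible by 2.
For n = 60, 72, 84, 90, …, 294, 306, 308 the conclusion holds.
n = 315: τ(315) = 12; 315 mod 2 = 1.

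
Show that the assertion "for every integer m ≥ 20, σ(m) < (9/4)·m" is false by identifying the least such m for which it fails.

We need the least integer m ≥ 20 for which the claim fails.
For m = 20, 21, 22, 23 the conclusion holds.
m = 24: σ(24) = 60; 60 ≥ 54.

m = 24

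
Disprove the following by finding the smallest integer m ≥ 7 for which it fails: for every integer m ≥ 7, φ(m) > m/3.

m = 12

A counterexample is any integer m ≥ 7 such that the claim fails; we check each in order.
The first 5 eligible values, up to m = 11, all satisfy the conclusion.
m = 12: φ(12) = 4 and 12/3 = 4, so φ(12) ≤ 12/3.
So m = 12 is the smallest counterexample.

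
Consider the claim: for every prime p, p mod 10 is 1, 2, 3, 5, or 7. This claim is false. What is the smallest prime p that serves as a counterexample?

p = 19

We need the least prime p for which the claim fails.
The first 7 eligible values, up to p = 17, all satisfy the conclusion.
p = 19: 19 mod 10 = 9 — not in {1, 2, 3, 5, 7}.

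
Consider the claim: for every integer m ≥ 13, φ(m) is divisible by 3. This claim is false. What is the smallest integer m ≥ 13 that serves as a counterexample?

Check each integer m ≥ 13 in order until φ(m) is not divisible by 3.
m = 13: φ(13) = 12; 12 mod 3 = 0.
m = 14: φ(14) = 6; 6 mod 3 = 0.
m = 15: φ(15) = 8; 8 mod 3 = 2.

m = 15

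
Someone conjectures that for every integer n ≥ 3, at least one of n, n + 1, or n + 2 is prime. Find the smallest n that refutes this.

A counterexample is any integer n ≥ 3 such that n, n + 1, n + 2 are all composite; we check each in order.
n = 3: 3 is prime.
n = 4: 5 is prime.
n = 5: 5 is prime.
n = 6: 7 is prime.
n = 7: 7 is prime.
n = 8: 8 = 2 × 4; 9 = 3 × 3; 10 = 2 × 5 — all composite.

n = 8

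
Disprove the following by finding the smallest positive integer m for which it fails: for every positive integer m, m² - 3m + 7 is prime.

A counterexample is any positive integer m such that m² - 3m + 7 is not prime; we check each in order.
The first 5 eligible values, up to m = 5, all satisfy the conclusion.
m = 6: m² - 3m + 7 = 25 = 5 × 5, composite.

m = 6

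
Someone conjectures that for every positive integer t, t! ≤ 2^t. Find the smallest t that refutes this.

We need the least positive integer t for which t! > 2^t.
t = 1: t! = 1 and 2^t = 2, so 1 ≤ 2.
t = 2: t! = 2 and 2^t = 4, so 2 ≤ 4.
t = 3: t! = 6 and 2^t = 8, so 6 ≤ 8.
t = 4: t! = 24 and 2^t = 16, so 24 > 16.
Thus t = 4 disproves the claim, and no smaller t works.

t = 4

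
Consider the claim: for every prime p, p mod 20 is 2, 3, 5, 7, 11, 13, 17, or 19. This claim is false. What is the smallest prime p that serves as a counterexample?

Check each prime p in order until the claim fails.
For p = 2, 3, 5, 7, 11, 13, 17, 19, 23 the conclusion holds.
p = 29: 29 mod 20 = 9 — not in {2, 3, 5, 7, 11, 13, 17, 19}.
So p = 29 is the smallest counterexample.

p = 29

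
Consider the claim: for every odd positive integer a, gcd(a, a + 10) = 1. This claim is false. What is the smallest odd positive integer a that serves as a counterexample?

We need the least odd positive integer a for which gcd(a, a + 10) > 1.
a = 1: gcd(1, 11) = 1.
a = 3: gcd(3, 13) = 1.
a = 5: gcd(5, 15) = 5.
Hence a = 5 is a counterexample.

a = 5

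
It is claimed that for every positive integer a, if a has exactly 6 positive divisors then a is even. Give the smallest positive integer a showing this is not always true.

a = 12: divisors of 12: 1, 2, 3, 4, 6, 12; 12 is even.
a = 18: divisors of 18: 1, 2, 3, 6, 9, 18; 18 is even.
a = 20: divisors of 20: 1, 2, 4, 5, 10, 20; 20 is even.
a = 28: divisors of 28: 1, 2, 4, 7, 14, 28; 28 is even.
a = 32: divisors of 32: 1, 2, 4, 8, 16, 32; 32 is even.
a = 44: divisors of 44: 1, 2, 4, 11, 22, 44; 44 is even.
a = 45: divisors of 45: 1, 3, 5, 9, 15, 45; 45 is odd.
Thus a = 45 disproves the claim, and no smaller a works.

a = 45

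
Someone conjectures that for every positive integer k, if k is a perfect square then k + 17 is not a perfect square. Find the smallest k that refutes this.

A counterexample is any positive integer k such that k is a perfect square but k + 17 is a perfect square; we check each in order.
For k = 1, 4, 9, 16, 25, 36, 49 the conclusion holds.
k = 64: 64 = 8² and 64 + 17 = 81 = 9².
So k = 64 is the smallest counterexample.

k = 64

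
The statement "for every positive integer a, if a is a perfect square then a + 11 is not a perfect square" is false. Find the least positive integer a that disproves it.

a = 25

The first 4 eligible values, up to a = 16, all satisfy the conclusion.
a = 25: 25 = 5² and 25 + 11 = 36 = 6².
So a = 25 is the smallest counterexample.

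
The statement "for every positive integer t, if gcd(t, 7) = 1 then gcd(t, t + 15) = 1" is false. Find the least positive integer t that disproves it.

t = 3

A counterexample is any positive integer t such that gcd(t, 7) = 1 but gcd(t, t + 15) > 1; we check each in order.
t = 1: gcd(1, 16) = 1.
t = 2: gcd(2, 17) = 1.
t = 3: gcd(3, 18) = 3.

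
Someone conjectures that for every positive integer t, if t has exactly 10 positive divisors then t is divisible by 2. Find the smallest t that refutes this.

We need the least positive integer t for which t has exactly 10 positive divisors but t is not divisible by 2.
For t = 48, 80, 112, 162, 176, 208, 272, 304, 368 the conclusion holds.
t = 405: τ(405) = 10; 405 mod 2 = 1.

t = 405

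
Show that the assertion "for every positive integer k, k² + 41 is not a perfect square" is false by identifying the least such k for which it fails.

k = 20

A counterexample is any positive integer k such that k² + 41 is a perfect square; we check each in order.
For k = 1, 2, 3, 4, …, 17, 18, 19 the conclusion holds.
k = 20: 20² + 41 = 441 = 21², a perfect square.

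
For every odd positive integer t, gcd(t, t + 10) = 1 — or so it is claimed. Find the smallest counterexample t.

t = 5

t = 1: gcd(1, 11) = 1.
t = 3: gcd(3, 13) = 1.
t = 5: gcd(5, 15) = 5.
Hence t = 5 is a counterexample.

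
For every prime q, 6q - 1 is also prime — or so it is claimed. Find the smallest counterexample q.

q = 11

A counterexample is any prime q such that 6q - 1 is not prime; we check each in order.
The first 4 eligible values, up to q = 7, all satisfy the conclusion.
q = 11: 6q - 1 = 65 = 5 × 13, not prime.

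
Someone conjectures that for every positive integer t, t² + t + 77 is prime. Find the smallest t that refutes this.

A counterexample is any positive integer t such that t² + t + 77 is not prime; we check each in order.
The first 5 eligible values, up to t = 5, all satisfy the conclusion.
t = 6: t² + t + 77 = 119 = 7 × 17, composite.

t = 6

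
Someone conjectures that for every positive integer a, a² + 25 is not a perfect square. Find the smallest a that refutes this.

For a = 1, 2, 3, 4, …, 9, 10, 11 the conclusion holds.
a = 12: 12² + 25 = 169 = 13², a perfect square.
Hence a = 12 is a counterexample.

a = 12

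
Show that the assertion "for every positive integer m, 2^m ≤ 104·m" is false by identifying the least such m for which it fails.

We need the least positive integer m for which 2^m > 104·m.
For m = 1, 2, 3, 4, 5, 6, 7, 8, 9, 10 the conclusion holds.
m = 11: 2^m = 2048 and 104·m = 1144, so 2048 > 1144.
Hence m = 11 is a counterexample.

m = 11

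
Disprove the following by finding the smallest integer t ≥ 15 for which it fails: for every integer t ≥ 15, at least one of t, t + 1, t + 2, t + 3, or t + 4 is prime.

We need the least integer t ≥ 15 for which t, t + 1, t + 2, t + 3, t + 4 are all composite.
For t = 15, 16, 17, 18, 19, 20, 21, 22, 23 the conclusion holds.
t = 24: 24 = 2 × 12; 25 = 5 × 5; 26 = 2 × 13; 27 = 3 × 9; 28 = 2 × 14 — all composite.
So t = 24 is the smallest counterexample.

t = 24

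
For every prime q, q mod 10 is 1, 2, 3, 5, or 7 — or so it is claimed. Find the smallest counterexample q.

q = 19

Check each prime q in order until the claim fails.
The first 7 eligible values, up to q = 17, all satisfy the conclusion.
q = 19: 19 mod 10 = 9 — not in {1, 2, 3, 5, 7}.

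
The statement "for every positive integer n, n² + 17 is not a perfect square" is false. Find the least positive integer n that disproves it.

A counterexample is any positive integer n such that n² + 17 is a perfect square; we check each in order.
n = 1: 1² + 17 = 18, not a perfect square.
n = 2: 2² + 17 = 21, not a perfect square.
n = 3: 3² + 17 = 26, not a perfect square.
n = 4: 4² + 17 = 33, not a perfect square.
n = 5: 5² + 17 = 42, not a perfect square.
n = 6: 6² + 17 = 53, not a perfect square.
n = 7: 7² + 17 = 66, not a perfect square.
n = 8: 8² + 17 = 81 = 9², a perfect square.
So n = 8 is the smallest counterexample.

n = 8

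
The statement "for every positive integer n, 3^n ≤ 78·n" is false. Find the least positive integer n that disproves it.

n = 6

For n = 1, 2, 3, 4, 5 the conclusion holds.
n = 6: 3^n = 729 and 78·n = 468, so 729 > 468.
Hence n = 6 is a counterexample.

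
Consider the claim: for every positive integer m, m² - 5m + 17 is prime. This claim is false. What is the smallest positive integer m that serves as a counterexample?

m = 13

For m = 1, 2, 3, 4, …, 10, 11, 12 the conclusion holds.
m = 13: m² - 5m + 17 = 121 = 11 × 11, composite.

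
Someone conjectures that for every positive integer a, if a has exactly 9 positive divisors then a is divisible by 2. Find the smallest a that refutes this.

a = 225

A counterexample is any positive integer a such that a has exactly 9 positive divisors but a is not divisible by 2; we check each in order.
For a = 36, 100, 196 the conclusion holds.
a = 225: τ(225) = 9; 225 mod 2 = 1.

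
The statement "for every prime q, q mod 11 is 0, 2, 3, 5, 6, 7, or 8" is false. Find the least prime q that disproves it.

We need the least prime q for which the claim fails.
For q = 2, 3, 5, 7, 11, 13, 17, 19 the conclusion holds.
q = 23: 23 mod 11 = 1 — not in {0, 2, 3, 5, 6, 7, 8}.
Thus q = 23 disproves the claim, and no smaller q works.

q = 23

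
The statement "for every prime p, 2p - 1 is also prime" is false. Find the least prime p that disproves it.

A counterexample is any prime p such that 2p - 1 is not prime; we check each in order.
For p = 2, 3 the conclusion holds.
p = 5: 2p - 1 = 9 = 3 × 3, not prime.

p = 5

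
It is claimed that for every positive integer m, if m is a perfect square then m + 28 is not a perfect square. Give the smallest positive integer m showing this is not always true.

A counterexample is any positive integer m such that m is a perfect square but m + 28 is a perfect square; we check each in order.
For m = 1, 4, 9, 16, 25 the conclusion holds.
m = 36: 36 = 6² and 36 + 28 = 64 = 8².

m = 36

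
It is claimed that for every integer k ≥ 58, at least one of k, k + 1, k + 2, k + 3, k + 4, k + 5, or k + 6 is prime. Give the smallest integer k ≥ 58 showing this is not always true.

A counterexample is any integer k ≥ 58 such that k, k + 1, k + 2, k + 3, k + 4, k + 5, k + 6 are all composite; we check each in order.
The first 32 eligible values, up to k = 89, all satisfy the conclusion.
k = 90: 90 = 2 × 45; 91 = 7 × 13; 92 = 2 × 46; 93 = 3 × 31; 94 = 2 × 47; 95 = 5 × 19; 96 = 2 × 48 — all composite.

k = 90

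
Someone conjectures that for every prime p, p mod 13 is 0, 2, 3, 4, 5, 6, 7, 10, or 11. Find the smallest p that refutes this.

p = 47

We need the least prime p for which the claim fails.
The first 14 eligible values, up to p = 43, all satisfy the conclusion.
p = 47: 47 mod 13 = 8 — not in {0, 2, 3, 4, 5, 6, 7, 10, 11}.
Thus p = 47 disproves the claim, and no smaller p works.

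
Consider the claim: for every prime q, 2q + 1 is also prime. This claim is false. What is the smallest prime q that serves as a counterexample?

For q = 2, 3, 5 the conclusion holds.
q = 7: 2q + 1 = 15 = 3 × 5, not prime.
Thus q = 7 disproves the claim, and no smaller q works.

q = 7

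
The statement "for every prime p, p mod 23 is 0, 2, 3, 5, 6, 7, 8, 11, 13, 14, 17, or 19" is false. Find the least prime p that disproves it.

For p = 2, 3, 5, 7, …, 29, 31, 37 the conclusion holds.
p = 41: 41 mod 23 = 18 — not in {0, 2, 3, 5, 6, 7, 8, 11, 13, 14, 17, 19}.
Hence p = 41 is a counterexample.

p = 41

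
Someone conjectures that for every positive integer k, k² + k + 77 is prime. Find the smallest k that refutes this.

k = 6

A counterexample is any positive integer k such that k² + k + 77 is not prime; we check each in order.
k = 1: k² + k + 77 = 79, prime.
k = 2: k² + k + 77 = 83, prime.
k = 3: k² + k + 77 = 89, prime.
k = 4: k² + k + 77 = 97, prime.
k = 5: k² + k + 77 = 107, prime.
k = 6: k² + k + 77 = 119 = 7 × 17, composite.
Thus k = 6 disproves the claim, and no smaller k works.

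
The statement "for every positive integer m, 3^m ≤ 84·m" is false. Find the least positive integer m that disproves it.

m = 6

A counterexample is any positive integer m such that 3^m > 84·m; we check each in order.
The first 5 eligible values, up to m = 5, all satisfy the conclusion.
m = 6: 3^m = 729 and 84·m = 504, so 729 > 504.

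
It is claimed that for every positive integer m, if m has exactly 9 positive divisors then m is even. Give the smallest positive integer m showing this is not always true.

m = 36: divisors of 36: 9 divisors; 36 is even.
m = 100: divisors of 100: 9 divisors; 100 is even.
m = 196: divisors of 196: 9 divisors; 196 is even.
m = 225: divisors of 225: 9 divisors; 225 is odd.

m = 225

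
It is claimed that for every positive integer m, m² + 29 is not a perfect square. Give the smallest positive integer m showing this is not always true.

m = 14

We need the least positive integer m for which m² + 29 is a perfect square.
For m = 1, 2, 3, 4, …, 11, 12, 13 the conclusion holds.
m = 14: 14² + 29 = 225 = 15², a perfect square.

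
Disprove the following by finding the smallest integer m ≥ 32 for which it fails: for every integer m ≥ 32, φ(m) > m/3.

m = 36

Check each integer m ≥ 32 in order until the claim fails.
For m = 32, 33, 34, 35 the conclusion holds.
m = 36: φ(36) = 12 and 36/3 = 12, so φ(36) ≤ 36/3.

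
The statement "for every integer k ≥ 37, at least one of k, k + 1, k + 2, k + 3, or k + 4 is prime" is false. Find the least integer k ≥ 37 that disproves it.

For k = 37, 38, 39, 40, …, 45, 46, 47 the conclusion holds.
k = 48: 48 = 2 × 24; 49 = 7 × 7; 50 = 2 × 25; 51 = 3 × 17; 52 = 2 × 26 — all composite.
So k = 48 is the smallest counterexample.

k = 48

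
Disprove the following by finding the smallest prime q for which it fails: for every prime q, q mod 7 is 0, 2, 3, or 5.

q = 11

We need the least prime q for which the claim fails.
The first 4 eligible values, up to q = 7, all satisfy the conclusion.
q = 11: 11 mod 7 = 4 — not in {0, 2, 3, 5}.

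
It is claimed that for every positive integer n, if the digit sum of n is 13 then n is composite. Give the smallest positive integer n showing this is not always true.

n = 67

A counterexample is any positive integer n such that the digit sum of n is 13 but n is prime; we check each in order.
n = 49: digit sum 13; 49 is composite.
n = 58: digit sum 13; 58 is composite.
n = 67: digit sum 13; 67 is prime, not composite.
Thus n = 67 disproves the claim, and no smaller n works.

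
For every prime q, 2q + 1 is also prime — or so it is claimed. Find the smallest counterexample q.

A counterexample is any prime q such that 2q + 1 is not prime; we check each in order.
q = 2: 2q + 1 = 5, prime.
q = 3: 2q + 1 = 7, prime.
q = 5: 2q + 1 = 11, prime.
q = 7: 2q + 1 = 15 = 3 × 5, not prime.
Thus q = 7 disproves the claim, and no smaller q works.

q = 7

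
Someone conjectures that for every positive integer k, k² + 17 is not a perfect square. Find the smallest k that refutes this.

Check each positive integer k in order until k² + 17 is a perfect square.
k = 1: 1² + 17 = 18, not a perfect square.
k = 2: 2² + 17 = 21, not a perfect square.
k = 3: 3² + 17 = 26, not a perfect square.
k = 4: 4² + 17 = 33, not a perfect square.
k = 5: 5² + 17 = 42, not a perfect square.
k = 6: 6² + 17 = 53, not a perfect square.
k = 7: 7² + 17 = 66, not a perfect square.
k = 8: 8² + 17 = 81 = 9², a perfect square.

k = 8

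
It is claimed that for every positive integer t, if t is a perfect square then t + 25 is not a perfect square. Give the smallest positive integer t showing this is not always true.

Check each positive integer t in order until t is a perfect square but t + 25 is a perfect square.
For t = 1, 4, 9, 16, …, 81, 100, 121 the conclusion holds.
t = 144: 144 = 12² and 144 + 25 = 169 = 13².

t = 144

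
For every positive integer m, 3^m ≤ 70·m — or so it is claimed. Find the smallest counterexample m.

m = 6

A counterexample is any positive integer m such that 3^m > 70·m; we check each in order.
For m = 1, 2, 3, 4, 5 the conclusion holds.
m = 6: 3^m = 729 and 70·m = 420, so 729 > 420.
Thus m = 6 disproves the claim, and no smaller m works.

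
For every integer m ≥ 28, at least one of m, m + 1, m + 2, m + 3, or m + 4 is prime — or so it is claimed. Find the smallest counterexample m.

The first 4 eligible values, up to m = 31, all satisfy the conclusion.
m = 32: 32 = 2 × 16; 33 = 3 × 11; 34 = 2 × 17; 35 = 5 × 7; 36 = 2 × 18 — all composite.
Hence m = 32 is a counterexample.

m = 32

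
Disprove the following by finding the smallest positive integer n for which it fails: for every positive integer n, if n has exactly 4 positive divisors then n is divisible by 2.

Check each positive integer n in order until n has exactly 4 positive divisors but n is not divisible by 2.
For n = 6, 8, 10, 14 the conclusion holds.
n = 15: τ(15) = 4; 15 mod 2 = 1.

n = 15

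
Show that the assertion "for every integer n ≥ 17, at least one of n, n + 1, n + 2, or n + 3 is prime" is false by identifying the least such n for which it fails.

We need the least integer n ≥ 17 for which n, n + 1, n + 2, n + 3 are all composite.
For n = 17, 18, 19, 20, 21, 22, 23 the conclusion holds.
n = 24: 24 = 2 × 12; 25 = 5 × 5; 26 = 2 × 13; 27 = 3 × 9 — all composite.

n = 24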